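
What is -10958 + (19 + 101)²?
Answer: 3442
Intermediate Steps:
-10958 + (19 + 101)² = -10958 + 120² = -10958 + 14400 = 3442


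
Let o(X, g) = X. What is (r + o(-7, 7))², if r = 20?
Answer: 169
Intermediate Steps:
(r + o(-7, 7))² = (20 - 7)² = 13² = 169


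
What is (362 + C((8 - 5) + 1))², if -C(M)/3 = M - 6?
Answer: 135424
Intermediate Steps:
C(M) = 18 - 3*M (C(M) = -3*(M - 6) = -3*(-6 + M) = 18 - 3*M)
(362 + C((8 - 5) + 1))² = (362 + (18 - 3*((8 - 5) + 1)))² = (362 + (18 - 3*(3 + 1)))² = (362 + (18 - 3*4))² = (362 + (18 - 12))² = (362 + 6)² = 368² = 135424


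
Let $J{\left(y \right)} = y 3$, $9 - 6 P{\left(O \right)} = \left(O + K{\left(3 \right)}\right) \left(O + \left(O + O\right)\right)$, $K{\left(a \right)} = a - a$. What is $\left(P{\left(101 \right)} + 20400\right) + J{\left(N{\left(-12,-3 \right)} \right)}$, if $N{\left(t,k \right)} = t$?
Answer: $15265$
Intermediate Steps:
$K{\left(a \right)} = 0$
$P{\left(O \right)} = \frac{3}{2} - \frac{O^{2}}{2}$ ($P{\left(O \right)} = \frac{3}{2} - \frac{\left(O + 0\right) \left(O + \left(O + O\right)\right)}{6} = \frac{3}{2} - \frac{O \left(O + 2 O\right)}{6} = \frac{3}{2} - \frac{O 3 O}{6} = \frac{3}{2} - \frac{3 O^{2}}{6} = \frac{3}{2} - \frac{O^{2}}{2}$)
$J{\left(y \right)} = 3 y$
$\left(P{\left(101 \right)} + 20400\right) + J{\left(N{\left(-12,-3 \right)} \right)} = \left(\left(\frac{3}{2} - \frac{101^{2}}{2}\right) + 20400\right) + 3 \left(-12\right) = \left(\left(\frac{3}{2} - \frac{10201}{2}\right) + 20400\right) - 36 = \left(-5099 + 20400\right) - 36 = 15301 - 36 = 15265$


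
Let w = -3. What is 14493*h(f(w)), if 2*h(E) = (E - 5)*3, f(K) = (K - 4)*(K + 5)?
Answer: -826101/2 ≈ -4.1305e+5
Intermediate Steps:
f(K) = (-4 + K)*(5 + K)
h(E) = -15/2 + 3*E/2 (h(E) = ((E - 5)*3)/2 = ((-5 + E)*3)/2 = (-15 + 3*E)/2 = -15/2 + 3*E/2)
14493*h(f(w)) = 14493*(-15/2 + 3*(-20 - 3 + (-3)²)/2) = 14493*(-15/2 + 3*(-20 - 3 + 9)/2) = 14493*(-15/2 + (3/2)*(-14)) = 14493*(-15/2 - 21) = 14493*(-57/2) = -826101/2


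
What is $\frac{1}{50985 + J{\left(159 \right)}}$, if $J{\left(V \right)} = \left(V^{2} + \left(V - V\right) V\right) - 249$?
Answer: $\frac{1}{76017} \approx 1.3155 \cdot 10^{-5}$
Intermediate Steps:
$J{\left(V \right)} = -249 + V^{2}$ ($J{\left(V \right)} = \left(V^{2} + 0 V\right) - 249 = \left(V^{2} + 0\right) - 249 = V^{2} - 249 = -249 + V^{2}$)
$\frac{1}{50985 + J{\left(159 \right)}} = \frac{1}{50985 - \left(249 - 159^{2}\right)} = \frac{1}{50985 + \left(-249 + 25281\right)} = \frac{1}{50985 + 25032} = \frac{1}{76017}$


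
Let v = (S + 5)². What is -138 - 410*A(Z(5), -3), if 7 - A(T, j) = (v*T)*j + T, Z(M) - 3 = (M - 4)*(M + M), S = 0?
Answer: -397428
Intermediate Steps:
v = 25 (v = (0 + 5)² = 5² = 25)
Z(M) = 3 + 2*M*(-4 + M) (Z(M) = 3 + (M - 4)*(M + M) = 3 + (-4 + M)*(2*M) = 3 + 2*M*(-4 + M))
A(T, j) = 7 - T - 25*T*j (A(T, j) = 7 - ((25*T)*j + T) = 7 - (25*T*j + T) = 7 - (T + 25*T*j) = 7 + (-T - 25*T*j) = 7 - T - 25*T*j)
-138 - 410*A(Z(5), -3) = -138 - 410*(7 - (3 - 8*5 + 2*5²) - 25*(3 - 8*5 + 2*5²)*(-3)) = -138 - 410*(7 - (3 - 40 + 2*25) - 25*(3 - 40 + 2*25)*(-3)) = -138 - 410*(7 - (3 - 40 + 50) - 25*(3 - 40 + 50)*(-3)) = -138 - 410*(7 - 1*13 - 25*13*(-3)) = -138 - 410*(7 - 13 + 975) = -138 - 410*969 = -138 - 397290 = -397428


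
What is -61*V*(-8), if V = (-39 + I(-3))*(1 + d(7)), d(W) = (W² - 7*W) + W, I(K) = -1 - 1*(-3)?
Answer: -144448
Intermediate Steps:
I(K) = 2 (I(K) = -1 + 3 = 2)
d(W) = W² - 6*W
V = -296 (V = (-39 + 2)*(1 + 7*(-6 + 7)) = -37*(1 + 7*1) = -37*(1 + 7) = -37*8 = -296)
-61*V*(-8) = -61*(-296)*(-8) = 18056*(-8) = -144448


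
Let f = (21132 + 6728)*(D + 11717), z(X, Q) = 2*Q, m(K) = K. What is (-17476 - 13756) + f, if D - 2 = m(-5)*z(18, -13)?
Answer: 330081908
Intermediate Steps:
D = 132 (D = 2 - 10*(-13) = 2 - 5*(-26) = 2 + 130 = 132)
f = 330113140 (f = (21132 + 6728)*(132 + 11717) = 27860*11849 = 330113140)
(-17476 - 13756) + f = (-17476 - 13756) + 330113140 = -31232 + 330113140 = 330081908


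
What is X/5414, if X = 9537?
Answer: 9537/5414 ≈ 1.7615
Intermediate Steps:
X/5414 = 9537/5414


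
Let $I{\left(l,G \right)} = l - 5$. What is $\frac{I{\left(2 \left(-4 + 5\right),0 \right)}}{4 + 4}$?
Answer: $- \frac{3}{8} \approx -0.375$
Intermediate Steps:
$I{\left(l,G \right)} = -5 + l$
$\frac{I{\left(2 \left(-4 + 5\right),0 \right)}}{4 + 4} = \frac{-5 + 2 \left(-4 + 5\right)}{4 + 4} = \frac{-5 + 2 \cdot 1}{8} = \left(-5 + 2\right) \frac{1}{8} = \left(-3\right) \frac{1}{8} = - \frac{3}{8}$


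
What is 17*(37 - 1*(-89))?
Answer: 2142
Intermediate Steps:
17*(37 - 1*(-89)) = 17*(37 + 89) = 17*126 = 2142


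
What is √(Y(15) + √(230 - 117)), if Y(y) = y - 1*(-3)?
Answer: √(18 + √113) ≈ 5.3507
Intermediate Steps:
Y(y) = 3 + y (Y(y) = y + 3 = 3 + y)
√(Y(15) + √(230 - 117)) = √((3 + 15) + √(230 - 117)) = √(18 + √113)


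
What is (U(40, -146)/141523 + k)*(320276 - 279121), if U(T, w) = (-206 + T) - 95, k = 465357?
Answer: 2710415557809750/141523 ≈ 1.9152e+10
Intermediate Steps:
U(T, w) = -301 + T
(U(40, -146)/141523 + k)*(320276 - 279121) = ((-301 + 40)/141523 + 465357)*(320276 - 279121) = (-261*1/141523 + 465357)*41155 = (-261/141523 + 465357)*41155 = (65858718450/141523)*41155 = 2710415557809750/141523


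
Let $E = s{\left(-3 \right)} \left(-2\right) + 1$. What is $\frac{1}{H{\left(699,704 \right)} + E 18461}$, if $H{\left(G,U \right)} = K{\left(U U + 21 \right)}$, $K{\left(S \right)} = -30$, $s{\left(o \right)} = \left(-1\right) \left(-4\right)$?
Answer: $- \frac{1}{129257} \approx -7.7365 \cdot 10^{-6}$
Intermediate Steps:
$s{\left(o \right)} = 4$
$E = -7$ ($E = 4 \left(-2\right) + 1 = -8 + 1 = -7$)
$H{\left(G,U \right)} = -30$
$\frac{1}{H{\left(699,704 \right)} + E 18461} = \frac{1}{-30 - 129227} = \frac{1}{-129257} = - \frac{1}{129257}$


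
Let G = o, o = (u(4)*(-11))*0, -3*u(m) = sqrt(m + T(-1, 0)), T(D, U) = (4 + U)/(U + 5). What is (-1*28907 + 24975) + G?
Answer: -3932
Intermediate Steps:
T(D, U) = (4 + U)/(5 + U)
u(m) = -sqrt(4/5 + m)/3 (u(m) = -sqrt(m + (4 + 0)/(5 + 0))/3 = -sqrt(m + 4/5)/3 = -sqrt(4/5 + m)/3)
o = 0 (o = (-sqrt(20 + 25*4)/15*(-11))*0 = (-sqrt(20 + 100)/15*(-11))*0 = (-2*sqrt(30)/15*(-11))*0 = (22*sqrt(30)/15)*0 = 0)
G = 0
(-1*28907 + 24975) + G = (-1*28907 + 24975) + 0 = (-28907 + 24975) + 0 = -3932 + 0 = -3932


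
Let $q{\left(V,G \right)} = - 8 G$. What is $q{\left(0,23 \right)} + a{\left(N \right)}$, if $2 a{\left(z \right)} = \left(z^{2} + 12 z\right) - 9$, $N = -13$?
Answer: $-182$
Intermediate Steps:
$a{\left(z \right)} = - \frac{9}{2} + \frac{z^{2}}{2} + 6 z$ ($a{\left(z \right)} = \frac{\left(z^{2} + 12 z\right) - 9}{2} = \frac{-9 + z^{2} + 12 z}{2} = - \frac{9}{2} + \frac{z^{2}}{2} + 6 z$)
$q{\left(0,23 \right)} + a{\left(N \right)} = \left(-8\right) 23 + \left(- \frac{9}{2} + \frac{\left(-13\right)^{2}}{2} + 6 \left(-13\right)\right) = -184 - -2 = -184 + 2 = -182$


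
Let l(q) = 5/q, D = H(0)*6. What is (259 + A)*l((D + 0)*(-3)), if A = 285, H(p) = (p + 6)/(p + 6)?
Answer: -1360/9 ≈ -151.11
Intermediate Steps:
H(p) = 1 (H(p) = (6 + p)/(6 + p) = 1)
D = 6 (D = 1*6 = 6)
(259 + A)*l((D + 0)*(-3)) = (259 + 285)*(5/(((6 + 0)*(-3)))) = 544*(5/((6*(-3)))) = 544*(5/(-18)) = 544*(5*(-1/18)) = 544*(-5/18) = -1360/9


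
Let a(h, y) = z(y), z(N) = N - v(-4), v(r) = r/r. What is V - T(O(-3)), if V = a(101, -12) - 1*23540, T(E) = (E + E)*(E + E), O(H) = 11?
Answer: -24037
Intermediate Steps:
v(r) = 1
T(E) = 4*E² (T(E) = (2*E)*(2*E) = 4*E²)
z(N) = -1 + N (z(N) = N - 1*1 = N - 1 = -1 + N)
a(h, y) = -1 + y
V = -23553 (V = (-1 - 12) - 1*23540 = -13 - 23540 = -23553)
V - T(O(-3)) = -23553 - 4*11² = -23553 - 4*121 = -23553 - 1*484 = -23553 - 484 = -24037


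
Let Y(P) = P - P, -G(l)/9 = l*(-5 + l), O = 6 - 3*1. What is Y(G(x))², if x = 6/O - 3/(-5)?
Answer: 0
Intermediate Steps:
O = 3 (O = 6 - 3 = 3)
x = 13/5 (x = 6/3 - 3/(-5) = 6*(⅓) - 3*(-⅕) = 2 + ⅗ = 13/5 ≈ 2.6000)
G(l) = -9*l*(-5 + l)
Y(P) = 0
Y(G(x))² = 0² = 0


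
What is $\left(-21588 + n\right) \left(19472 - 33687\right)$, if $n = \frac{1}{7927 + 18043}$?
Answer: $\frac{1593900540637}{5194} \approx 3.0687 \cdot 10^{8}$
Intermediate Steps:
$n = \frac{1}{25970} \approx 3.8506 \cdot 10^{-5}$
$\left(-21588 + n\right) \left(19472 - 33687\right) = \left(-21588 + \frac{1}{25970}\right) \left(19472 - 33687\right) = \left(- \frac{560640359}{25970}\right) \left(-14215\right) = \frac{1593900540637}{5194}$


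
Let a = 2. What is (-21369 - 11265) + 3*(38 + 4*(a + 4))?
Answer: -32448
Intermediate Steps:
(-21369 - 11265) + 3*(38 + 4*(a + 4)) = (-21369 - 11265) + 3*(38 + 4*(2 + 4)) = -32634 + 3*(38 + 4*6) = -32634 + 3*(38 + 24) = -32634 + 3*62 = -32634 + 186 = -32448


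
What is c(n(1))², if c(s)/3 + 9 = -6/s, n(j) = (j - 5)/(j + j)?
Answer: 324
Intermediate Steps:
n(j) = (-5 + j)/(2*j) (n(j) = (-5 + j)/((2*j)) = (-5 + j)*(1/(2*j)) = (-5 + j)/(2*j))
c(s) = -27 - 18/s (c(s) = -27 + 3*(-6/s) = -27 - 18/s)
c(n(1))² = (-27 - 18*2/(-5 + 1))² = (-27 - 18/((½)*1*(-4)))² = (-27 - 18/(-2))² = (-27 - 18*(-½))² = (-27 + 9)² = (-18)² = 324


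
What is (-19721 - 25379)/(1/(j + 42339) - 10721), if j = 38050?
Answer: 906385975/215462617 ≈ 4.2067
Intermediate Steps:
(-19721 - 25379)/(1/(j + 42339) - 10721) = (-19721 - 25379)/(1/(38050 + 42339) - 10721) = -45100/(1/80389 - 10721) = -45100/(-861850468/80389) = -45100*(-80389/861850468) = 906385975/215462617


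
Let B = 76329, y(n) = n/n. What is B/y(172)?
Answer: 76329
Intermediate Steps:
y(n) = 1
B/y(172) = 76329/1 = 76329*1 = 76329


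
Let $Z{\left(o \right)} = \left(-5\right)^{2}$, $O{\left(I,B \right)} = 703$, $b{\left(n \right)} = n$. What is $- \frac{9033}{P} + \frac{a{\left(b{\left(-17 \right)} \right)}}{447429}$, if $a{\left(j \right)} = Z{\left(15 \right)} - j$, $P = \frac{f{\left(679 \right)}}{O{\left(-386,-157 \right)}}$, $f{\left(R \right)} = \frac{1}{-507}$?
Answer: $\frac{480173478834713}{149143} \approx 3.2196 \cdot 10^{9}$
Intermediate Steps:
$f{\left(R \right)} = - \frac{1}{507}$
$P = - \frac{1}{356421}$ ($P = - \frac{1}{507 \cdot 703} = \left(- \frac{1}{507}\right) \frac{1}{703} = - \frac{1}{356421} \approx -2.8057 \cdot 10^{-6}$)
$Z{\left(o \right)} = 25$
$a{\left(j \right)} = 25 - j$
$- \frac{9033}{P} + \frac{a{\left(b{\left(-17 \right)} \right)}}{447429} = - \frac{9033}{- \frac{1}{356421}} + \frac{25 - -17}{447429} = \left(-9033\right) \left(-356421\right) + \left(25 + 17\right) \frac{1}{447429} = 3219550893 + 42 \cdot \frac{1}{447429} = 3219550893 + \frac{14}{149143} = \frac{480173478834713}{149143}$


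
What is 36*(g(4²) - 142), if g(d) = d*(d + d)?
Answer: 13320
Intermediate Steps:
g(d) = 2*d² (g(d) = d*(2*d) = 2*d²)
36*(g(4²) - 142) = 36*(2*(4²)² - 142) = 36*(2*16² - 142) = 36*(2*256 - 142) = 36*(512 - 142) = 36*370 = 13320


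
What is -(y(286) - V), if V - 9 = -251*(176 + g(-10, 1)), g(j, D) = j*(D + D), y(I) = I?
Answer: -39433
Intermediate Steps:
g(j, D) = 2*D*j (g(j, D) = j*(2*D) = 2*D*j)
V = -39147 (V = 9 - 251*(176 + 2*1*(-10)) = 9 - 251*(176 - 20) = 9 - 251*156 = 9 - 39156 = -39147)
-(y(286) - V) = -(286 - 1*(-39147)) = -(286 + 39147) = -1*39433 = -39433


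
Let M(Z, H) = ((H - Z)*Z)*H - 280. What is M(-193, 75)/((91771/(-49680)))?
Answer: 192737534400/91771 ≈ 2.1002e+6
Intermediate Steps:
M(Z, H) = -280 + H*Z*(H - Z) (M(Z, H) = (Z*(H - Z))*H - 280 = H*Z*(H - Z) - 280 = -280 + H*Z*(H - Z))
M(-193, 75)/((91771/(-49680))) = (-280 - 193*75² - 1*75*(-193)²)/((91771/(-49680))) = (-280 - 193*5625 - 1*75*37249)/((91771*(-1/49680))) = (-280 - 1085625 - 2793675)/(-91771/49680) = -3879580*(-49680/91771) = 192737534400/91771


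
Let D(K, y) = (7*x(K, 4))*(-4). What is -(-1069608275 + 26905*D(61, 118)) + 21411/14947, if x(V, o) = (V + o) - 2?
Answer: 16696825805576/14947 ≈ 1.1171e+9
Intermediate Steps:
x(V, o) = -2 + V + o
D(K, y) = -56 - 28*K (D(K, y) = (7*(-2 + K + 4))*(-4) = (7*(2 + K))*(-4) = (14 + 7*K)*(-4) = -56 - 28*K)
-(-1069608275 + 26905*D(61, 118)) + 21411/14947 = -(-1071114955 - 45953740) + 21411/14947 = -26905/(1/(-39755 + (-56 - 1708))) + 21411*(1/14947) = -26905/(1/(-39755 - 1764)) + 21411/14947 = -26905/(1/(-41519)) + 21411/14947 = -26905/(-1/41519) + 21411/14947 = -26905*(-41519) + 21411/14947 = 1117068695 + 21411/14947 = 16696825805576/14947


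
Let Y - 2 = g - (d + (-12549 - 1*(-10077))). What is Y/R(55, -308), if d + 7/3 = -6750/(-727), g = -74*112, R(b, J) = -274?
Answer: 12695495/597594 ≈ 21.244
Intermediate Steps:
g = -8288
d = 15161/2181 (d = -7/3 - 6750/(-727) = -7/3 - 6750*(-1/727) = -7/3 + 6750/727 = 15161/2181 ≈ 6.9514)
Y = -12695495/2181 (Y = 2 + (-8288 - (15161/2181 + (-12549 - 1*(-10077)))) = 2 + (-8288 - (15161/2181 + (-12549 + 10077))) = 2 + (-8288 - (15161/2181 - 2472)) = 2 + (-8288 - 1*(-5376271/2181)) = 2 + (-8288 + 5376271/2181) = 2 - 12699857/2181 = -12695495/2181 ≈ -5821.0)
Y/R(55, -308) = -12695495/2181/(-274) = -12695495/2181*(-1/274) = 12695495/597594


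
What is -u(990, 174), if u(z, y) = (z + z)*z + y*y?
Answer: -1990476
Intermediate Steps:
u(z, y) = y² + 2*z² (u(z, y) = (2*z)*z + y² = 2*z² + y² = y² + 2*z²)
-u(990, 174) = -(174² + 2*990²) = -(30276 + 2*980100) = -(30276 + 1960200) = -1*1990476 = -1990476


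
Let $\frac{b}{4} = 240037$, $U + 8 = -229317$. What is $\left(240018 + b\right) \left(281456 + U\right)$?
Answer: $62565853746$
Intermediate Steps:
$U = -229325$ ($U = -8 - 229317 = -229325$)
$b = 960148$ ($b = 4 \cdot 240037 = 960148$)
$\left(240018 + b\right) \left(281456 + U\right) = \left(240018 + 960148\right) \left(281456 - 229325\right) = 1200166 \cdot 52131 = 62565853746$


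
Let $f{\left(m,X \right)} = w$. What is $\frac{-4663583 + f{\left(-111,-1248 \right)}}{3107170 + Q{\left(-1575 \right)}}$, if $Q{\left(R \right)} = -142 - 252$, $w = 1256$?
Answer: $- \frac{1554109}{1035592} \approx -1.5007$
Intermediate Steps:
$f{\left(m,X \right)} = 1256$
$Q{\left(R \right)} = -394$ ($Q{\left(R \right)} = -142 - 252 = -394$)
$\frac{-4663583 + f{\left(-111,-1248 \right)}}{3107170 + Q{\left(-1575 \right)}} = \frac{-4663583 + 1256}{3107170 - 394} = - \frac{4662327}{3106776} = \left(-4662327\right) \frac{1}{3106776} = - \frac{1554109}{1035592}$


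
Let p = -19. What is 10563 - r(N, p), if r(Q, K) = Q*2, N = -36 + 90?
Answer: 10455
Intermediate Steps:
N = 54
r(Q, K) = 2*Q
10563 - r(N, p) = 10563 - 2*54 = 10563 - 1*108 = 10563 - 108 = 10455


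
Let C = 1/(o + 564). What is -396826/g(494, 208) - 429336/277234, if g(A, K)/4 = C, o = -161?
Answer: -11083876602199/277234 ≈ -3.9980e+7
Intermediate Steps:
C = 1/403 (C = 1/(-161 + 564) = 1/403 ≈ 0.0024814)
g(A, K) = 4/403 (g(A, K) = 4*(1/403) = 4/403)
-396826/g(494, 208) - 429336/277234 = -396826/4/403 - 429336/277234 = -396826*403/4 - 429336*1/277234 = -79960439/2 - 214668/138617 = -11083876602199/277234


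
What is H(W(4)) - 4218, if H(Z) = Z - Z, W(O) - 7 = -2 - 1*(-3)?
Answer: -4218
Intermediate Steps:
W(O) = 8 (W(O) = 7 + (-2 - 1*(-3)) = 7 + (-2 + 3) = 7 + 1 = 8)
H(Z) = 0
H(W(4)) - 4218 = 0 - 4218 = -4218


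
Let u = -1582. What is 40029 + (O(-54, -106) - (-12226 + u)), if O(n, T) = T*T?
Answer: 65073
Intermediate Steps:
O(n, T) = T²
40029 + (O(-54, -106) - (-12226 + u)) = 40029 + ((-106)² - (-12226 - 1582)) = 40029 + (11236 - 1*(-13808)) = 40029 + (11236 + 13808) = 40029 + 25044 = 65073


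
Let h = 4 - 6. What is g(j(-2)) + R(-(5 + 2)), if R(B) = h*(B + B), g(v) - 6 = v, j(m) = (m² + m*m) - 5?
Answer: 37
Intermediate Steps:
h = -2
j(m) = -5 + 2*m² (j(m) = (m² + m²) - 5 = 2*m² - 5 = -5 + 2*m²)
g(v) = 6 + v
R(B) = -4*B (R(B) = -2*(B + B) = -4*B)
g(j(-2)) + R(-(5 + 2)) = (6 + (-5 + 2*(-2)²)) - (-4)*(5 + 2) = (6 + (-5 + 2*4)) - (-4)*7 = (6 + (-5 + 8)) - 4*(-7) = (6 + 3) + 28 = 9 + 28 = 37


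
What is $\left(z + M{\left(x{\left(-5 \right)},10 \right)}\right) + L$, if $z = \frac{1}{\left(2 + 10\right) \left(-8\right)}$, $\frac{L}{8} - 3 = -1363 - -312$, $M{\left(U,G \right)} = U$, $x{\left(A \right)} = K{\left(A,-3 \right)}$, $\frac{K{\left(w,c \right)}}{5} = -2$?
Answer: $- \frac{805825}{96} \approx -8394.0$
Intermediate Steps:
$K{\left(w,c \right)} = -10$ ($K{\left(w,c \right)} = 5 \left(-2\right) = -10$)
$x{\left(A \right)} = -10$
$L = -8384$ ($L = 24 + 8 \left(-1363 - -312\right) = 24 + 8 \left(-1363 + 312\right) = 24 + 8 \left(-1051\right) = 24 - 8408 = -8384$)
$z = - \frac{1}{96}$ ($z = \frac{1}{12 \left(-8\right)} = \frac{1}{-96} = - \frac{1}{96} \approx -0.010417$)
$\left(z + M{\left(x{\left(-5 \right)},10 \right)}\right) + L = \left(- \frac{1}{96} - 10\right) - 8384 = - \frac{961}{96} - 8384 = - \frac{805825}{96}$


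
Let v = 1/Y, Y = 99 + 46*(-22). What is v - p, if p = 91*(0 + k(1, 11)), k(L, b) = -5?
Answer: 415414/913 ≈ 455.00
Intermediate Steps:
Y = -913 (Y = 99 - 1012 = -913)
p = -455 (p = 91*(0 - 5) = 91*(-5) = -455)
v = -1/913 (v = 1/(-913) = -1/913 ≈ -0.0010953)
v - p = -1/913 - 1*(-455) = -1/913 + 455 = 415414/913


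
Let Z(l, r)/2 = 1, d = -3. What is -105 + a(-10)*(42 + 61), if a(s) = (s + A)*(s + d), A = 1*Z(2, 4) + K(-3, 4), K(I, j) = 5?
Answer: 3912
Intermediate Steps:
Z(l, r) = 2 (Z(l, r) = 2*1 = 2)
A = 7 (A = 1*2 + 5 = 2 + 5 = 7)
a(s) = (-3 + s)*(7 + s) (a(s) = (s + 7)*(s - 3) = (7 + s)*(-3 + s) = (-3 + s)*(7 + s))
-105 + a(-10)*(42 + 61) = -105 + (-21 + (-10)² + 4*(-10))*(42 + 61) = -105 + (-21 + 100 - 40)*103 = -105 + 39*103 = -105 + 4017 = 3912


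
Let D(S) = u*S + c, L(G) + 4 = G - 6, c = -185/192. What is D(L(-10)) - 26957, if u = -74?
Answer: -4891769/192 ≈ -25478.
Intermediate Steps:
c = -185/192 (c = -185*1/192 = -185/192 ≈ -0.96354)
L(G) = -10 + G (L(G) = -4 + (G - 6) = -4 + (-6 + G) = -10 + G)
D(S) = -185/192 - 74*S (D(S) = -74*S - 185/192 = -185/192 - 74*S)
D(L(-10)) - 26957 = (-185/192 - 74*(-10 - 10)) - 26957 = (-185/192 - 74*(-20)) - 26957 = (-185/192 + 1480) - 26957 = 283975/192 - 26957 = -4891769/192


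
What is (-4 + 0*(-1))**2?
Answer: 16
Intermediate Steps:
(-4 + 0*(-1))**2 = (-4 + 0)**2 = (-4)**2 = 16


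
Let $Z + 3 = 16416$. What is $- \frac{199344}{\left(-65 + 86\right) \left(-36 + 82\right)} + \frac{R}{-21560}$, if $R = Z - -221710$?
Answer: $- \frac{107806749}{495880} \approx -217.4$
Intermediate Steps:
$Z = 16413$ ($Z = -3 + 16416 = 16413$)
$R = 238123$ ($R = 16413 - -221710 = 16413 + 221710 = 238123$)
$- \frac{199344}{\left(-65 + 86\right) \left(-36 + 82\right)} + \frac{R}{-21560} = - \frac{199344}{\left(-65 + 86\right) \left(-36 + 82\right)} + \frac{238123}{-21560} = - \frac{199344}{21 \cdot 46} + 238123 \left(- \frac{1}{21560}\right) = - \frac{199344}{966} - \frac{238123}{21560} = \left(-199344\right) \frac{1}{966} - \frac{238123}{21560} = - \frac{33224}{161} - \frac{238123}{21560} = - \frac{107806749}{495880}$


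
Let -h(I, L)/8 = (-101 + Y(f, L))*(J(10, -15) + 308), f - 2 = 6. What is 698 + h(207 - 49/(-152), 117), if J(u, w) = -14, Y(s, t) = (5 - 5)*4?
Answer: 238250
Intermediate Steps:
f = 8 (f = 2 + 6 = 8)
Y(s, t) = 0 (Y(s, t) = 0*4 = 0)
h(I, L) = 237552 (h(I, L) = -8*(-101 + 0)*(-14 + 308) = -(-808)*294 = -8*(-29694) = 237552)
698 + h(207 - 49/(-152), 117) = 698 + 237552 = 238250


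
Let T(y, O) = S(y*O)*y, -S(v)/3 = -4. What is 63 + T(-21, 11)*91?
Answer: -22869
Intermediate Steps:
S(v) = 12 (S(v) = -3*(-4) = 12)
T(y, O) = 12*y
63 + T(-21, 11)*91 = 63 + (12*(-21))*91 = 63 - 252*91 = 63 - 22932 = -22869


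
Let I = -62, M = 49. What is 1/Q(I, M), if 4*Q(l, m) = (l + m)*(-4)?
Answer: 1/13 ≈ 0.076923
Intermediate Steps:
Q(l, m) = -l - m (Q(l, m) = ((l + m)*(-4))/4 = (-4*l - 4*m)/4 = -l - m)
1/Q(I, M) = 1/(-1*(-62) - 1*49) = 1/(62 - 49) = 1/13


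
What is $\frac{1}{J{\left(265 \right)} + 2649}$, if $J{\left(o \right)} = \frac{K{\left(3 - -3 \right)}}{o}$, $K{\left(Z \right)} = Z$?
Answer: $\frac{265}{701991} \approx 0.0003775$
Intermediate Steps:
$J{\left(o \right)} = \frac{6}{o}$ ($J{\left(o \right)} = \frac{3 - -3}{o} = \frac{3 + 3}{o} = \frac{6}{o}$)
$\frac{1}{J{\left(265 \right)} + 2649} = \frac{1}{\frac{6}{265} + 2649} = \frac{1}{\frac{701991}{265}} = \frac{265}{701991}$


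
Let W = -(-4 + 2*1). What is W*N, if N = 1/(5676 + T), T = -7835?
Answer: -2/2159 ≈ -0.00092635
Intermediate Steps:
W = 2 (W = -(-4 + 2) = -1*(-2) = 2)
N = -1/2159 (N = 1/(5676 - 7835) = 1/(-2159) = -1/2159 ≈ -0.00046318)
W*N = 2*(-1/2159) = -2/2159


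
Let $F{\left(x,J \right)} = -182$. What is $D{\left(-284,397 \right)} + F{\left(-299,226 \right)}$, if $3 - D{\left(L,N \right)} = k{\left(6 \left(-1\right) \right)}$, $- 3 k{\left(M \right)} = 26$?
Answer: $- \frac{511}{3} \approx -170.33$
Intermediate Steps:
$k{\left(M \right)} = - \frac{26}{3}$ ($k{\left(M \right)} = \left(- \frac{1}{3}\right) 26 = - \frac{26}{3}$)
$D{\left(L,N \right)} = \frac{35}{3}$ ($D{\left(L,N \right)} = 3 - - \frac{26}{3} = 3 + \frac{26}{3} = \frac{35}{3}$)
$D{\left(-284,397 \right)} + F{\left(-299,226 \right)} = \frac{35}{3} - 182 = - \frac{511}{3}$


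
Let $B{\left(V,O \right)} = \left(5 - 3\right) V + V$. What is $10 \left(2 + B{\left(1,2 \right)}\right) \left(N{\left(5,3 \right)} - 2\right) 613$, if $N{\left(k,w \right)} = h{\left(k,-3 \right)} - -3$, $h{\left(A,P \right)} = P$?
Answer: $-61300$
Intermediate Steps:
$B{\left(V,O \right)} = 3 V$ ($B{\left(V,O \right)} = 2 V + V = 3 V$)
$N{\left(k,w \right)} = 0$ ($N{\left(k,w \right)} = -3 - -3 = -3 + 3 = 0$)
$10 \left(2 + B{\left(1,2 \right)}\right) \left(N{\left(5,3 \right)} - 2\right) 613 = 10 \left(2 + 3 \cdot 1\right) \left(0 - 2\right) 613 = 10 \left(2 + 3\right) \left(-2\right) 613 = 10 \cdot 5 \left(-2\right) 613 = 10 \left(-10\right) 613 = \left(-100\right) 613 = -61300$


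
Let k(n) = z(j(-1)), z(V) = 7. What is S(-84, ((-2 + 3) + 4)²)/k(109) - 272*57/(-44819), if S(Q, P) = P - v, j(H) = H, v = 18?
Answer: 60323/44819 ≈ 1.3459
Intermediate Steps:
k(n) = 7
S(Q, P) = -18 + P (S(Q, P) = P - 1*18 = P - 18 = -18 + P)
S(-84, ((-2 + 3) + 4)²)/k(109) - 272*57/(-44819) = (-18 + ((-2 + 3) + 4)²)/7 - 272*57/(-44819) = (-18 + (1 + 4)²)*(⅐) - 15504*(-1/44819) = (-18 + 5²)*(⅐) + 15504/44819 = (-18 + 25)*(⅐) + 15504/44819 = 7*(⅐) + 15504/44819 = 1 + 15504/44819 = 60323/44819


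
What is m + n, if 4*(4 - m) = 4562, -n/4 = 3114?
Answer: -27185/2 ≈ -13593.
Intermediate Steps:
n = -12456 (n = -4*3114 = -12456)
m = -2273/2 (m = 4 - ¼*4562 = 4 - 2281/2 = -2273/2 ≈ -1136.5)
m + n = -2273/2 - 12456 = -27185/2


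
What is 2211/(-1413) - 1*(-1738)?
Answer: 817861/471 ≈ 1736.4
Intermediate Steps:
2211/(-1413) - 1*(-1738) = 2211*(-1/1413) + 1738 = -737/471 + 1738 = 817861/471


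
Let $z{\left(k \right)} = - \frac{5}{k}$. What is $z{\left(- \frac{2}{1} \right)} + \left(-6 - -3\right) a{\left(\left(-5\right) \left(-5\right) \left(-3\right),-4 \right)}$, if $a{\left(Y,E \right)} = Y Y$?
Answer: $- \frac{33745}{2} \approx -16873.0$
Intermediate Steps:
$a{\left(Y,E \right)} = Y^{2}$
$z{\left(- \frac{2}{1} \right)} + \left(-6 - -3\right) a{\left(\left(-5\right) \left(-5\right) \left(-3\right),-4 \right)} = - \frac{5}{\left(-2\right) 1^{-1}} + \left(-6 - -3\right) \left(\left(-5\right) \left(-5\right) \left(-3\right)\right)^{2} = - \frac{5}{\left(-2\right) 1} + \left(-6 + 3\right) \left(25 \left(-3\right)\right)^{2} = - \frac{5}{-2} - 3 \left(-75\right)^{2} = \left(-5\right) \left(- \frac{1}{2}\right) - 16875 = \frac{5}{2} - 16875 = - \frac{33745}{2}$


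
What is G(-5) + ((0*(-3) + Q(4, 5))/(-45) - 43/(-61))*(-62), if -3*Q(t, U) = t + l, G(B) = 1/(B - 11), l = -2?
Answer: -5887819/131760 ≈ -44.686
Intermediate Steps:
G(B) = 1/(-11 + B)
Q(t, U) = ⅔ - t/3 (Q(t, U) = -(t - 2)/3 = -(-2 + t)/3 = ⅔ - t/3)
G(-5) + ((0*(-3) + Q(4, 5))/(-45) - 43/(-61))*(-62) = 1/(-11 - 5) + ((0*(-3) + (⅔ - ⅓*4))/(-45) - 43/(-61))*(-62) = 1/(-16) + ((0 + (⅔ - 4/3))*(-1/45) - 43*(-1/61))*(-62) = -1/16 + ((0 - ⅔)*(-1/45) + 43/61)*(-62) = -1/16 + (-⅔*(-1/45) + 43/61)*(-62) = -1/16 + (2/135 + 43/61)*(-62) = -1/16 + (5927/8235)*(-62) = -1/16 - 367474/8235 = -5887819/131760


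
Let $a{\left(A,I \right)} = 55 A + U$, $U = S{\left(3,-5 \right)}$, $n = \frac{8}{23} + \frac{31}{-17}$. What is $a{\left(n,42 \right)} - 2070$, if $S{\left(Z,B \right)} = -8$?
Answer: $- \frac{844233}{391} \approx -2159.2$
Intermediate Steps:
$n = - \frac{577}{391}$ ($n = 8 \cdot \frac{1}{23} + 31 \left(- \frac{1}{17}\right) = \frac{8}{23} - \frac{31}{17} = - \frac{577}{391} \approx -1.4757$)
$U = -8$
$a{\left(A,I \right)} = -8 + 55 A$ ($a{\left(A,I \right)} = 55 A - 8 = -8 + 55 A$)
$a{\left(n,42 \right)} - 2070 = \left(-8 + 55 \left(- \frac{577}{391}\right)\right) - 2070 = \left(-8 - \frac{31735}{391}\right) - 2070 = - \frac{34863}{391} - 2070 = - \frac{844233}{391}$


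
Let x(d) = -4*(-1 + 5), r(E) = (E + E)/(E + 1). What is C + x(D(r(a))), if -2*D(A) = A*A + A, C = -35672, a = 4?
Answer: -35688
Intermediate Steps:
r(E) = 2*E/(1 + E) (r(E) = (2*E)/(1 + E) = 2*E/(1 + E))
D(A) = -A/2 - A²/2 (D(A) = -(A*A + A)/2 = -(A² + A)/2 = -(A + A²)/2 = -A/2 - A²/2)
x(d) = -16 (x(d) = -4*4 = -16)
C + x(D(r(a))) = -35672 - 16 = -35688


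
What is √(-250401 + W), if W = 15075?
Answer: I*√235326 ≈ 485.1*I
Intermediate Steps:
√(-250401 + W) = √(-250401 + 15075) = √(-235326) = I*√235326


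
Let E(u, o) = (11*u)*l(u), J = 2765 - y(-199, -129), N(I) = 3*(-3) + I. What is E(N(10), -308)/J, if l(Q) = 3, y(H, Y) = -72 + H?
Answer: 1/92 ≈ 0.010870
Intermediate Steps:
N(I) = -9 + I
J = 3036 (J = 2765 - (-72 - 199) = 2765 - 1*(-271) = 2765 + 271 = 3036)
E(u, o) = 33*u (E(u, o) = (11*u)*3 = 33*u)
E(N(10), -308)/J = (33*(-9 + 10))/3036 = (33*1)*(1/3036) = 33*(1/3036) = 1/92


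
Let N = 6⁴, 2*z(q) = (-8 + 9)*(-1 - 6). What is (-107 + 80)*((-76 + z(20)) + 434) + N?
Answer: -16551/2 ≈ -8275.5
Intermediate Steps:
z(q) = -7/2 (z(q) = ((-8 + 9)*(-1 - 6))/2 = (1*(-7))/2 = (½)*(-7) = -7/2)
N = 1296
(-107 + 80)*((-76 + z(20)) + 434) + N = (-107 + 80)*((-76 - 7/2) + 434) + 1296 = -27*(-159/2 + 434) + 1296 = -27*709/2 + 1296 = -19143/2 + 1296 = -16551/2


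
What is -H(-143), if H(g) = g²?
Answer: -20449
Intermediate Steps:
-H(-143) = -1*(-143)² = -1*20449 = -20449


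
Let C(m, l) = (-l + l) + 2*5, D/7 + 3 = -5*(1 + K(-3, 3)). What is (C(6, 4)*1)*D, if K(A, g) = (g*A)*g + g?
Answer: 7840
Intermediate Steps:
K(A, g) = g + A*g² (K(A, g) = (A*g)*g + g = A*g² + g = g + A*g²)
D = 784 (D = -21 + 7*(-5*(1 + 3*(1 - 3*3))) = -21 + 7*(-5*(1 + 3*(1 - 9))) = -21 + 7*(-5*(1 + 3*(-8))) = -21 + 7*(-5*(1 - 24)) = -21 + 7*(-5*(-23)) = -21 + 7*115 = -21 + 805 = 784)
C(m, l) = 10 (C(m, l) = 0 + 10 = 10)
(C(6, 4)*1)*D = (10*1)*784 = 10*784 = 7840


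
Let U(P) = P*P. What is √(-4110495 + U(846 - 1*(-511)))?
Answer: I*√2269046 ≈ 1506.3*I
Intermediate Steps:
U(P) = P²
√(-4110495 + U(846 - 1*(-511))) = √(-4110495 + (846 - 1*(-511))²) = √(-4110495 + (846 + 511)²) = √(-4110495 + 1357²) = √(-4110495 + 1841449) = √(-2269046) = I*√2269046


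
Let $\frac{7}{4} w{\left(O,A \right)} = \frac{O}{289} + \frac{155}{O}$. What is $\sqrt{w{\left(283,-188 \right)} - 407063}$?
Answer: $\frac{i \sqrt{461665575162911}}{33677} \approx 638.01 i$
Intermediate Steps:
$w{\left(O,A \right)} = \frac{4 O}{2023} + \frac{620}{7 O}$ ($w{\left(O,A \right)} = \frac{4 \left(\frac{O}{289} + \frac{155}{O}\right)}{7} = \frac{4 \left(\frac{155}{O} + \frac{O}{289}\right)}{7} = \frac{4 O}{2023} + \frac{620}{7 O}$)
$\sqrt{w{\left(283,-188 \right)} - 407063} = \sqrt{\frac{4 \left(44795 + 283^{2}\right)}{2023 \cdot 283} - 407063} = \sqrt{\frac{4}{2023} \cdot \frac{1}{283} \left(44795 + 80089\right) - 407063} = \sqrt{\frac{4}{2023} \cdot \frac{1}{283} \cdot 124884 - 407063} = \sqrt{\frac{499536}{572509} - 407063} = \sqrt{- \frac{233046731531}{572509}} = \frac{i \sqrt{461665575162911}}{33677}$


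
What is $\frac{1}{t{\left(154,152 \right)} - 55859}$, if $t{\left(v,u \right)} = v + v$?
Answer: $- \frac{1}{55551} \approx -1.8001 \cdot 10^{-5}$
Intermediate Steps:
$t{\left(v,u \right)} = 2 v$
$\frac{1}{t{\left(154,152 \right)} - 55859} = \frac{1}{2 \cdot 154 - 55859} = \frac{1}{308 - 55859} = \frac{1}{-55551} = - \frac{1}{55551}$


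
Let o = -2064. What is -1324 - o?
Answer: 740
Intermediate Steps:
-1324 - o = -1324 - 1*(-2064) = -1324 + 2064 = 740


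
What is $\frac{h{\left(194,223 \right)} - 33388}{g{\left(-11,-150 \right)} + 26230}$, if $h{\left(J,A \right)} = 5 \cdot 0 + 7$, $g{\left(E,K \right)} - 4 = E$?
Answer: $- \frac{11127}{8741} \approx -1.273$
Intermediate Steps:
$g{\left(E,K \right)} = 4 + E$
$h{\left(J,A \right)} = 7$ ($h{\left(J,A \right)} = 0 + 7 = 7$)
$\frac{h{\left(194,223 \right)} - 33388}{g{\left(-11,-150 \right)} + 26230} = \frac{7 - 33388}{\left(4 - 11\right) + 26230} = - \frac{33381}{-7 + 26230} = - \frac{33381}{26223} = \left(-33381\right) \frac{1}{26223} = - \frac{11127}{8741}$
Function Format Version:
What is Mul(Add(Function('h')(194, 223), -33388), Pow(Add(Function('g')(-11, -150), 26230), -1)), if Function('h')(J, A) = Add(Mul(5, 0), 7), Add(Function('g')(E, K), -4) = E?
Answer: Rational(-11127, 8741) ≈ -1.2730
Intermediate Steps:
Function('g')(E, K) = Add(4, E)
Function('h')(J, A) = 7 (Function('h')(J, A) = Add(0, 7) = 7)
Mul(Add(Function('h')(194, 223), -33388), Pow(Add(Function('g')(-11, -150), 26230), -1)) = Mul(Add(7, -33388), Pow(Add(Add(4, -11), 26230), -1)) = Mul(-33381, Pow(Add(-7, 26230), -1)) = Mul(-33381, Pow(26223, -1)) = Mul(-33381, Rational(1, 26223)) = Rational(-11127, 8741)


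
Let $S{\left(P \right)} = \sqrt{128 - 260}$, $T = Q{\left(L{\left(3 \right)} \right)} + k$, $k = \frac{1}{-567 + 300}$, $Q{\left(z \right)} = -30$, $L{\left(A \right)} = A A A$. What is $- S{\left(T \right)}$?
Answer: $- 2 i \sqrt{33} \approx - 11.489 i$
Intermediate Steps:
$L{\left(A \right)} = A^{3}$ ($L{\left(A \right)} = A^{2} A = A^{3}$)
$k = - \frac{1}{267}$ ($k = \frac{1}{-267} = - \frac{1}{267} \approx -0.0037453$)
$T = - \frac{8011}{267}$ ($T = -30 - \frac{1}{267} = - \frac{8011}{267} \approx -30.004$)
$S{\left(P \right)} = 2 i \sqrt{33}$ ($S{\left(P \right)} = \sqrt{-132} = 2 i \sqrt{33}$)
$- S{\left(T \right)} = - 2 i \sqrt{33}$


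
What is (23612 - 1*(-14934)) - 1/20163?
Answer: 777202997/20163 ≈ 38546.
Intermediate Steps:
(23612 - 1*(-14934)) - 1/20163 = (23612 + 14934) - 1*1/20163 = 38546 - 1/20163 = 777202997/20163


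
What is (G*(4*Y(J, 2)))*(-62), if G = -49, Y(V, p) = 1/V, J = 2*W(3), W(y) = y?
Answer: 6076/3 ≈ 2025.3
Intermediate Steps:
J = 6 (J = 2*3 = 6)
(G*(4*Y(J, 2)))*(-62) = -196/6*(-62) = -49*⅔*(-62) = -98/3*(-62) = 6076/3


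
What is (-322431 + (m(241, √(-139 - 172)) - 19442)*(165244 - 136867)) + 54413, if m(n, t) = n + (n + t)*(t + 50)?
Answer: -212017192 + 8257707*I*√311 ≈ -2.1202e+8 + 1.4563e+8*I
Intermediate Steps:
m(n, t) = n + (50 + t)*(n + t) (m(n, t) = n + (n + t)*(50 + t) = n + (50 + t)*(n + t))
(-322431 + (m(241, √(-139 - 172)) - 19442)*(165244 - 136867)) + 54413 = (-322431 + (((√(-139 - 172))² + 50*√(-139 - 172) + 51*241 + 241*√(-139 - 172)) - 19442)*(165244 - 136867)) + 54413 = (-322431 + (((√(-311))² + 50*√(-311) + 12291 + 241*√(-311)) - 19442)*28377) + 54413 = (-322431 + (((I*√311)² + 50*(I*√311) + 12291 + 241*(I*√311)) - 19442)*28377) + 54413 = (-322431 + ((-311 + 50*I*√311 + 12291 + 241*I*√311) - 19442)*28377) + 54413 = (-322431 + ((11980 + 291*I*√311) - 19442)*28377) + 54413 = (-322431 + (-7462 + 291*I*√311)*28377) + 54413 = (-322431 + (-211749174 + 8257707*I*√311)) + 54413 = (-212071605 + 8257707*I*√311) + 54413 = -212017192 + 8257707*I*√311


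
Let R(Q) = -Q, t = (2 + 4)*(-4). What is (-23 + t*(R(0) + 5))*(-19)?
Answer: 2717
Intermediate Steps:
t = -24 (t = 6*(-4) = -24)
(-23 + t*(R(0) + 5))*(-19) = (-23 - 24*(-1*0 + 5))*(-19) = (-23 - 24*(0 + 5))*(-19) = (-23 - 24*5)*(-19) = (-23 - 120)*(-19) = -143*(-19) = 2717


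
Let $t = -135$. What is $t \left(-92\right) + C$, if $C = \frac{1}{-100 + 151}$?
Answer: $\frac{633421}{51} \approx 12420.0$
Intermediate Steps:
$C = \frac{1}{51} \approx 0.019608$
$t \left(-92\right) + C = \left(-135\right) \left(-92\right) + \frac{1}{51} = 12420 + \frac{1}{51} = \frac{633421}{51}$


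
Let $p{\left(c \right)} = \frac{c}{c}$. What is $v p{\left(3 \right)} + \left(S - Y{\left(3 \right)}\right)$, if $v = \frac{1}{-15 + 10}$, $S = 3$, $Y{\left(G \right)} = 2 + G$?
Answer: $- \frac{11}{5} \approx -2.2$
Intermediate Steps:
$p{\left(c \right)} = 1$
$v = - \frac{1}{5}$ ($v = \frac{1}{-5} = - \frac{1}{5} \approx -0.2$)
$v p{\left(3 \right)} + \left(S - Y{\left(3 \right)}\right) = \left(- \frac{1}{5}\right) 1 + \left(3 - \left(2 + 3\right)\right) = - \frac{1}{5} + \left(3 - 5\right) = - \frac{1}{5} - 2 = - \frac{11}{5}$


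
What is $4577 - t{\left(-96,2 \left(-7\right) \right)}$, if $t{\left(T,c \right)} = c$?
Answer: $4591$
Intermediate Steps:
$4577 - t{\left(-96,2 \left(-7\right) \right)} = 4577 - 2 \left(-7\right) = 4577 - -14 = 4577 + 14 = 4591$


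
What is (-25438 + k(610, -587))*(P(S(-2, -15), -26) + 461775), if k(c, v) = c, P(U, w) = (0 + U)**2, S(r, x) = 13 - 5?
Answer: -11466538692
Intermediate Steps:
S(r, x) = 8
P(U, w) = U**2
(-25438 + k(610, -587))*(P(S(-2, -15), -26) + 461775) = (-25438 + 610)*(8**2 + 461775) = -24828*(64 + 461775) = -24828*461839 = -11466538692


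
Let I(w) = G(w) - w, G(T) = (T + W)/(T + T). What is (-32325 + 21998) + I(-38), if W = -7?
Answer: -781919/76 ≈ -10288.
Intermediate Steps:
G(T) = (-7 + T)/(2*T) (G(T) = (T - 7)/(T + T) = (-7 + T)/((2*T)) = (-7 + T)*(1/(2*T)) = (-7 + T)/(2*T))
I(w) = -w + (-7 + w)/(2*w) (I(w) = (-7 + w)/(2*w) - w = -w + (-7 + w)/(2*w))
(-32325 + 21998) + I(-38) = (-32325 + 21998) + (1/2 - 1*(-38) - 7/2/(-38)) = -10327 + (1/2 + 38 - 7/2*(-1/38)) = -10327 + (1/2 + 38 + 7/76) = -10327 + 2933/76 = -781919/76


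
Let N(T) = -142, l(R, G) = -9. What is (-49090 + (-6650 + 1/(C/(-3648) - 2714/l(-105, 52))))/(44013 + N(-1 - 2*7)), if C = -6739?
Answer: -185081370396/145671067111 ≈ -1.2705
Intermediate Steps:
(-49090 + (-6650 + 1/(C/(-3648) - 2714/l(-105, 52))))/(44013 + N(-1 - 2*7)) = (-49090 + (-6650 + 1/(-6739/(-3648) - 2714/(-9))))/(44013 - 142) = (-49090 + (-6650 + 1/(-6739*(-1/3648) - 2714*(-⅑))))/43871 = (-49090 + (-6650 + 1/(6739/3648 + 2714/9)))*(1/43871) = (-49090 + (-6650 + 1/(3320441/10944)))*(1/43871) = (-49090 + (-6650 + 10944/3320441))*(1/43871) = (-49090 - 22080921706/3320441)*(1/43871) = -185081370396/3320441*1/43871 = -185081370396/145671067111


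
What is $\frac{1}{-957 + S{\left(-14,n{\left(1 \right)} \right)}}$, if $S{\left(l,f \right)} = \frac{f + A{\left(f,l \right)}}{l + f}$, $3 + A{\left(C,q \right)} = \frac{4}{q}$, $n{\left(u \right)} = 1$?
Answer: $- \frac{91}{87071} \approx -0.0010451$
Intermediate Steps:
$A{\left(C,q \right)} = -3 + \frac{4}{q}$
$S{\left(l,f \right)} = \frac{-3 + f + \frac{4}{l}}{f + l}$ ($S{\left(l,f \right)} = \frac{f - \left(3 - \frac{4}{l}\right)}{l + f} = \frac{-3 + f + \frac{4}{l}}{f + l}$)
$\frac{1}{-957 + S{\left(-14,n{\left(1 \right)} \right)}} = \frac{1}{-957 + \frac{4 - 14 \left(-3 + 1\right)}{\left(-14\right) \left(1 - 14\right)}} = \frac{1}{-957 - \frac{4 - -28}{14 \left(-13\right)}} = \frac{1}{-957 - - \frac{4 + 28}{182}} = \frac{1}{-957 - \left(- \frac{1}{182}\right) 32} = \frac{1}{-957 + \frac{16}{91}} = \frac{1}{- \frac{87071}{91}} = - \frac{91}{87071}$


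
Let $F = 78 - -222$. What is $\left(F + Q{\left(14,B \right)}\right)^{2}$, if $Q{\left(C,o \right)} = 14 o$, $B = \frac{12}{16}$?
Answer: $\frac{385641}{4} \approx 96410.0$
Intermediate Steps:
$B = \frac{3}{4}$ ($B = 12 \cdot \frac{1}{16} = \frac{3}{4} \approx 0.75$)
$F = 300$ ($F = 78 + 222 = 300$)
$\left(F + Q{\left(14,B \right)}\right)^{2} = \left(300 + 14 \cdot \frac{3}{4}\right)^{2} = \left(300 + \frac{21}{2}\right)^{2} = \left(\frac{621}{2}\right)^{2} = \frac{385641}{4}$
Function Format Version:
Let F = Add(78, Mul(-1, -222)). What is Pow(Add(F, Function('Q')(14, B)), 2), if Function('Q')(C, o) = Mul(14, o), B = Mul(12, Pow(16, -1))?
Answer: Rational(385641, 4) ≈ 96410.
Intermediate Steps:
B = Rational(3, 4) (B = Mul(12, Rational(1, 16)) = Rational(3, 4) ≈ 0.75000)
F = 300 (F = Add(78, 222) = 300)
Pow(Add(F, Function('Q')(14, B)), 2) = Pow(Add(300, Mul(14, Rational(3, 4))), 2) = Pow(Add(300, Rational(21, 2)), 2) = Pow(Rational(621, 2), 2) = Rational(385641, 4)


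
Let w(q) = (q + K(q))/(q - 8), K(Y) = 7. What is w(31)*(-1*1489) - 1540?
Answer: -92002/23 ≈ -4000.1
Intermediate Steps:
w(q) = (7 + q)/(-8 + q) (w(q) = (q + 7)/(q - 8) = (7 + q)/(-8 + q))
w(31)*(-1*1489) - 1540 = ((7 + 31)/(-8 + 31))*(-1*1489) - 1540 = (38/23)*(-1489) - 1540 = -56582/23 - 1540 = -92002/23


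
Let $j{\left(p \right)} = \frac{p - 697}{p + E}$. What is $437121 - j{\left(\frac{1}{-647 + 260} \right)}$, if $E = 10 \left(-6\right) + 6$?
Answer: $\frac{9135122039}{20899} \approx 4.3711 \cdot 10^{5}$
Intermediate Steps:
$E = -54$ ($E = -60 + 6 = -54$)
$j{\left(p \right)} = \frac{-697 + p}{-54 + p}$ ($j{\left(p \right)} = \frac{p - 697}{p - 54} = \frac{-697 + p}{-54 + p}$)
$437121 - j{\left(\frac{1}{-647 + 260} \right)} = 437121 - \frac{-697 + \frac{1}{-647 + 260}}{-54 + \frac{1}{-647 + 260}} = 437121 - \frac{-697 + \frac{1}{-387}}{-54 + \frac{1}{-387}} = 437121 - \frac{-697 - \frac{1}{387}}{-54 - \frac{1}{387}} = 437121 - \frac{1}{- \frac{20899}{387}} \left(- \frac{269740}{387}\right) = 437121 - \left(- \frac{387}{20899}\right) \left(- \frac{269740}{387}\right) = 437121 - \frac{269740}{20899} = \frac{9135122039}{20899}$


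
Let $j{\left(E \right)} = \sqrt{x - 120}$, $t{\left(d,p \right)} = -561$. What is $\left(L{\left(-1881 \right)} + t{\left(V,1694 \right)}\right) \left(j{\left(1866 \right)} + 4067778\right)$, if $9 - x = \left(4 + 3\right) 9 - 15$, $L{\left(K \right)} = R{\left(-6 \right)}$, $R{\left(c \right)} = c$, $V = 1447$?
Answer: $-2306430126 - 567 i \sqrt{159} \approx -2.3064 \cdot 10^{9} - 7149.6 i$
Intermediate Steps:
$L{\left(K \right)} = -6$
$x = -39$ ($x = 9 - \left(\left(4 + 3\right) 9 - 15\right) = 9 - \left(7 \cdot 9 - 15\right) = 9 - \left(63 - 15\right) = 9 - 48 = -39$)
$j{\left(E \right)} = i \sqrt{159}$ ($j{\left(E \right)} = \sqrt{-39 - 120} = \sqrt{-159} = i \sqrt{159}$)
$\left(L{\left(-1881 \right)} + t{\left(V,1694 \right)}\right) \left(j{\left(1866 \right)} + 4067778\right) = \left(-6 - 561\right) \left(i \sqrt{159} + 4067778\right) = - 567 \left(4067778 + i \sqrt{159}\right) = -2306430126 - 567 i \sqrt{159}$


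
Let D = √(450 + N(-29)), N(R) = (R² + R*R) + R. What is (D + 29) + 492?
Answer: 521 + √2103 ≈ 566.86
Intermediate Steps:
N(R) = R + 2*R² (N(R) = (R² + R²) + R = 2*R² + R = R + 2*R²)
D = √2103 (D = √(450 - 29*(1 + 2*(-29))) = √(450 - 29*(1 - 58)) = √(450 - 29*(-57)) = √(450 + 1653) = √2103 ≈ 45.858)
(D + 29) + 492 = (√2103 + 29) + 492 = (29 + √2103) + 492 = 521 + √2103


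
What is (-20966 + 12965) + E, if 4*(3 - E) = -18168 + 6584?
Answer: -5102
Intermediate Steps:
E = 2899 (E = 3 - (-18168 + 6584)/4 = 3 - 1/4*(-11584) = 3 + 2896 = 2899)
(-20966 + 12965) + E = (-20966 + 12965) + 2899 = -8001 + 2899 = -5102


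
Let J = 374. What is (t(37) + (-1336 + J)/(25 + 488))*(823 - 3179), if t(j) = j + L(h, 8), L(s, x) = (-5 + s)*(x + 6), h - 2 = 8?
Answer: -6687196/27 ≈ -2.4767e+5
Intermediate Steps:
h = 10 (h = 2 + 8 = 10)
L(s, x) = (-5 + s)*(6 + x)
t(j) = 70 + j (t(j) = j + (-30 - 5*8 + 6*10 + 10*8) = j + (-30 - 40 + 60 + 80) = j + 70 = 70 + j)
(t(37) + (-1336 + J)/(25 + 488))*(823 - 3179) = ((70 + 37) + (-1336 + 374)/(25 + 488))*(823 - 3179) = (107 - 962/513)*(-2356) = (53929/513)*(-2356) = -6687196/27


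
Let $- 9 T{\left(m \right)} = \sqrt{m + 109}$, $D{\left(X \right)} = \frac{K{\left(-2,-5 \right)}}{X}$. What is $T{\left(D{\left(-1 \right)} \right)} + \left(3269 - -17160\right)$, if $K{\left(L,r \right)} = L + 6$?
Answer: $20429 - \frac{\sqrt{105}}{9} \approx 20428.0$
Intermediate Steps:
$K{\left(L,r \right)} = 6 + L$
$D{\left(X \right)} = \frac{4}{X}$ ($D{\left(X \right)} = \frac{6 - 2}{X} = \frac{4}{X}$)
$T{\left(m \right)} = - \frac{\sqrt{109 + m}}{9}$ ($T{\left(m \right)} = - \frac{\sqrt{m + 109}}{9} = - \frac{\sqrt{109 + m}}{9}$)
$T{\left(D{\left(-1 \right)} \right)} + \left(3269 - -17160\right) = - \frac{\sqrt{109 + \frac{4}{-1}}}{9} + \left(3269 - -17160\right) = - \frac{\sqrt{109 + 4 \left(-1\right)}}{9} + \left(3269 + 17160\right) = - \frac{\sqrt{109 - 4}}{9} + 20429 = - \frac{\sqrt{105}}{9} + 20429 = 20429 - \frac{\sqrt{105}}{9}$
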